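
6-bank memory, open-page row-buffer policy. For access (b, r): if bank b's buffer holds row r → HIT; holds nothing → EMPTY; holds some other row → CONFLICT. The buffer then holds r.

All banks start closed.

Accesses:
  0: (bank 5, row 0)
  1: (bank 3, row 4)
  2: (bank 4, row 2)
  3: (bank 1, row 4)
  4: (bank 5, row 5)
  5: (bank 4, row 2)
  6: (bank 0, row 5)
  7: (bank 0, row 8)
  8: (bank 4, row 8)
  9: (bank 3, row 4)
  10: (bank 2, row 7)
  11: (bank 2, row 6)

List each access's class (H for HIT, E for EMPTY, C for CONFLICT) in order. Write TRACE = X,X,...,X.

  [0] b5 r0: no row ⇒ E
  [1] b3 r4: no row ⇒ E
  [2] b4 r2: no row ⇒ E
  [3] b1 r4: no row ⇒ E
  [4] b5 r5: had r0 ⇒ C
  [5] b4 r2: had r2 ⇒ H
  [6] b0 r5: no row ⇒ E
  [7] b0 r8: had r5 ⇒ C
  [8] b4 r8: had r2 ⇒ C
  [9] b3 r4: had r4 ⇒ H
  [10] b2 r7: no row ⇒ E
  [11] b2 r6: had r7 ⇒ C

TRACE = E,E,E,E,C,H,E,C,C,H,E,C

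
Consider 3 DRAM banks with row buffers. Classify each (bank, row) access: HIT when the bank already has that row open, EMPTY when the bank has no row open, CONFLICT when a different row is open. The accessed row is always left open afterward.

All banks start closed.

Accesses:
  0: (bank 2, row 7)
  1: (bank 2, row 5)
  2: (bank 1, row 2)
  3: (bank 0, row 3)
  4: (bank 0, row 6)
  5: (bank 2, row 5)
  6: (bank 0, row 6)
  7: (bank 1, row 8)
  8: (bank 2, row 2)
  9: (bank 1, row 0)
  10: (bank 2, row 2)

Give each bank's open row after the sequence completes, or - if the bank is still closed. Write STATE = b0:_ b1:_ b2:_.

STATE = b0:6 b1:0 b2:2

#0 (2,7) E
#1 (2,5) C  (was 7)
#2 (1,2) E
#3 (0,3) E
#4 (0,6) C  (was 3)
#5 (2,5) H  (was 5)
#6 (0,6) H  (was 6)
#7 (1,8) C  (was 2)
#8 (2,2) C  (was 5)
#9 (1,0) C  (was 8)
#10 (2,2) H  (was 2)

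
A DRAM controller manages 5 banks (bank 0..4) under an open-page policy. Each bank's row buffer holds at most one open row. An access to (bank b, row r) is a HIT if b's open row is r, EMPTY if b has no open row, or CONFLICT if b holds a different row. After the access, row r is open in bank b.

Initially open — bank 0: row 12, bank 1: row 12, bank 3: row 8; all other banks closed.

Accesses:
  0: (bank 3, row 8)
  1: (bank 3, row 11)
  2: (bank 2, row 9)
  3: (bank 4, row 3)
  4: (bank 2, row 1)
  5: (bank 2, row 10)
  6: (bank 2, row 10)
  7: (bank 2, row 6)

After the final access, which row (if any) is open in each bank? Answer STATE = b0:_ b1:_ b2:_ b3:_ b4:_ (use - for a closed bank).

#0 (3,8) H  (was 8)
#1 (3,11) C  (was 8)
#2 (2,9) E
#3 (4,3) E
#4 (2,1) C  (was 9)
#5 (2,10) C  (was 1)
#6 (2,10) H  (was 10)
#7 (2,6) C  (was 10)

STATE = b0:12 b1:12 b2:6 b3:11 b4:3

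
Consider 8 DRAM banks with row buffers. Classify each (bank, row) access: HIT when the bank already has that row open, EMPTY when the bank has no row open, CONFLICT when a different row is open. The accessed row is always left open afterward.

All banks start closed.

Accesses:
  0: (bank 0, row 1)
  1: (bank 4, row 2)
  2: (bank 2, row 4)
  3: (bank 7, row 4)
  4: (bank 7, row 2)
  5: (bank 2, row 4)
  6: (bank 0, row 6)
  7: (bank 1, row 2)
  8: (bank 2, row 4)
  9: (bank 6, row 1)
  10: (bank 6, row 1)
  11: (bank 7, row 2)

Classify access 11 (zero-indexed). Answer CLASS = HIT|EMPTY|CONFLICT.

CLASS = HIT

step 0: bank0 None->1 [EMPTY]
step 1: bank4 None->2 [EMPTY]
step 2: bank2 None->4 [EMPTY]
step 3: bank7 None->4 [EMPTY]
step 4: bank7 4->2 [CONFLICT]
step 5: bank2 4->4 [HIT]
step 6: bank0 1->6 [CONFLICT]
step 7: bank1 None->2 [EMPTY]
step 8: bank2 4->4 [HIT]
step 9: bank6 None->1 [EMPTY]
step 10: bank6 1->1 [HIT]
step 11: bank7 2->2 [HIT]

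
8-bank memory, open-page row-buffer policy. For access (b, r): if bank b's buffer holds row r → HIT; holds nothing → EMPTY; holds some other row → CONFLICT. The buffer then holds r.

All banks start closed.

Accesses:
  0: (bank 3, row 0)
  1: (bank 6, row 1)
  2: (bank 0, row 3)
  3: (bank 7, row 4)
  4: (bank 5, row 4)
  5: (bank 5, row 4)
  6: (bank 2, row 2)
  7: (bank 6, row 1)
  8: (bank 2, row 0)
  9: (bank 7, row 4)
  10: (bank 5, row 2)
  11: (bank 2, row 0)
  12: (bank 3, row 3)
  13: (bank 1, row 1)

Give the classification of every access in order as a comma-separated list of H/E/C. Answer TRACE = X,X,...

#0 (3,0) E
#1 (6,1) E
#2 (0,3) E
#3 (7,4) E
#4 (5,4) E
#5 (5,4) H  (was 4)
#6 (2,2) E
#7 (6,1) H  (was 1)
#8 (2,0) C  (was 2)
#9 (7,4) H  (was 4)
#10 (5,2) C  (was 4)
#11 (2,0) H  (was 0)
#12 (3,3) C  (was 0)
#13 (1,1) E

TRACE = E,E,E,E,E,H,E,H,C,H,C,H,C,E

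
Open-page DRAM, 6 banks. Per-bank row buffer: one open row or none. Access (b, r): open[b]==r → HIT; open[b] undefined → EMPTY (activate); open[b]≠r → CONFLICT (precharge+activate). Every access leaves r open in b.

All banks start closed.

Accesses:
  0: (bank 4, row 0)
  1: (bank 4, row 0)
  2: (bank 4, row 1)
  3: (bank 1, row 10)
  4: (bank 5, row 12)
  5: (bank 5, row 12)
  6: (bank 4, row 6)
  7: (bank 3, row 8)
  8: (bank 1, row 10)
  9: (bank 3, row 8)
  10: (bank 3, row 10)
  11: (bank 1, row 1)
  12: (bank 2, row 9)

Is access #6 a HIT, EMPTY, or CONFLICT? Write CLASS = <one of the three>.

CLASS = CONFLICT

  [0] b4 r0: no row ⇒ E
  [1] b4 r0: had r0 ⇒ H
  [2] b4 r1: had r0 ⇒ C
  [3] b1 r10: no row ⇒ E
  [4] b5 r12: no row ⇒ E
  [5] b5 r12: had r12 ⇒ H
  [6] b4 r6: had r1 ⇒ C
  [7] b3 r8: no row ⇒ E
  [8] b1 r10: had r10 ⇒ H
  [9] b3 r8: had r8 ⇒ H
  [10] b3 r10: had r8 ⇒ C
  [11] b1 r1: had r10 ⇒ C
  [12] b2 r9: no row ⇒ E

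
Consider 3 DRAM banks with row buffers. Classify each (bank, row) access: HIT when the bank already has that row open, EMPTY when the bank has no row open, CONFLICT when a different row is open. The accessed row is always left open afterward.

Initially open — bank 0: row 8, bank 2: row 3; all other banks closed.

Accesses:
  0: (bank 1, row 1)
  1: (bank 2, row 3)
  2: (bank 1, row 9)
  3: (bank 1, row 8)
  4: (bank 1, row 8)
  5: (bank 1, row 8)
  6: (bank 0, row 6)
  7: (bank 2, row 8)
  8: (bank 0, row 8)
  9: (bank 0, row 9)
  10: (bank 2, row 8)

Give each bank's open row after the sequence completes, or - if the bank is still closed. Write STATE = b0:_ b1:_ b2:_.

STATE = b0:9 b1:8 b2:8

step 0: bank1 None->1 [EMPTY]
step 1: bank2 3->3 [HIT]
step 2: bank1 1->9 [CONFLICT]
step 3: bank1 9->8 [CONFLICT]
step 4: bank1 8->8 [HIT]
step 5: bank1 8->8 [HIT]
step 6: bank0 8->6 [CONFLICT]
step 7: bank2 3->8 [CONFLICT]
step 8: bank0 6->8 [CONFLICT]
step 9: bank0 8->9 [CONFLICT]
step 10: bank2 8->8 [HIT]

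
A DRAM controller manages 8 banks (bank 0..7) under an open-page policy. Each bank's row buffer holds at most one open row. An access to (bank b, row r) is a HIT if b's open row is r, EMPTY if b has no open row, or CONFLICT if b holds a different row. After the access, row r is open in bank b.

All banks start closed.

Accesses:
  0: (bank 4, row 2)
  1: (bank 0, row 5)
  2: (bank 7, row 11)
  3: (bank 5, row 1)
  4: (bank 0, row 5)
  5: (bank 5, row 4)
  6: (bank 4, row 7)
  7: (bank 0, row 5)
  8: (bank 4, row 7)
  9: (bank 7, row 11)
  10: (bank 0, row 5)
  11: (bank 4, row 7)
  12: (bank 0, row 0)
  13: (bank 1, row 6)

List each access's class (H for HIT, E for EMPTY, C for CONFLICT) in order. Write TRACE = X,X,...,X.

TRACE = E,E,E,E,H,C,C,H,H,H,H,H,C,E

step 0: bank4 None->2 [EMPTY]
step 1: bank0 None->5 [EMPTY]
step 2: bank7 None->11 [EMPTY]
step 3: bank5 None->1 [EMPTY]
step 4: bank0 5->5 [HIT]
step 5: bank5 1->4 [CONFLICT]
step 6: bank4 2->7 [CONFLICT]
step 7: bank0 5->5 [HIT]
step 8: bank4 7->7 [HIT]
step 9: bank7 11->11 [HIT]
step 10: bank0 5->5 [HIT]
step 11: bank4 7->7 [HIT]
step 12: bank0 5->0 [CONFLICT]
step 13: bank1 None->6 [EMPTY]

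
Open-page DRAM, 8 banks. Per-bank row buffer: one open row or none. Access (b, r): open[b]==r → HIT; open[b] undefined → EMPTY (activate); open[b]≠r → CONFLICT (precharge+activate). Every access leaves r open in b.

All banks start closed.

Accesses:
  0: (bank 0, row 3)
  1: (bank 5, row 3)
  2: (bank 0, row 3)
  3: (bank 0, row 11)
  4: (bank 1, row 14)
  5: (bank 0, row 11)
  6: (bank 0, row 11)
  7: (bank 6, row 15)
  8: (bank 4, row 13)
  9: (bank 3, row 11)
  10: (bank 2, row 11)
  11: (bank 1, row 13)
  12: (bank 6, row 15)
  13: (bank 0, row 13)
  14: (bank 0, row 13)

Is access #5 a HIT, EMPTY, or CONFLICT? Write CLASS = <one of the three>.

CLASS = HIT

#0 (0,3) E
#1 (5,3) E
#2 (0,3) H  (was 3)
#3 (0,11) C  (was 3)
#4 (1,14) E
#5 (0,11) H  (was 11)
#6 (0,11) H  (was 11)
#7 (6,15) E
#8 (4,13) E
#9 (3,11) E
#10 (2,11) E
#11 (1,13) C  (was 14)
#12 (6,15) H  (was 15)
#13 (0,13) C  (was 11)
#14 (0,13) H  (was 13)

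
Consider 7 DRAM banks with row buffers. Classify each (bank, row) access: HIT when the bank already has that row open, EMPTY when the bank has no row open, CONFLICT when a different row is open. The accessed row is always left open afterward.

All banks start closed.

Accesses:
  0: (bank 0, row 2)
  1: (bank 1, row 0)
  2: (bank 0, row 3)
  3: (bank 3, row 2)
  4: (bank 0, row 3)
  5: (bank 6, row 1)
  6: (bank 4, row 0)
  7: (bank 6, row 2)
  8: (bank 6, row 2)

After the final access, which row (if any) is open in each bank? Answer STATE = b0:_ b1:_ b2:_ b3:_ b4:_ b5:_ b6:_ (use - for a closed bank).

0: bank 0 row 2 — prev None → EMPTY
1: bank 1 row 0 — prev None → EMPTY
2: bank 0 row 3 — prev 2 → CONFLICT
3: bank 3 row 2 — prev None → EMPTY
4: bank 0 row 3 — prev 3 → HIT
5: bank 6 row 1 — prev None → EMPTY
6: bank 4 row 0 — prev None → EMPTY
7: bank 6 row 2 — prev 1 → CONFLICT
8: bank 6 row 2 — prev 2 → HIT

STATE = b0:3 b1:0 b2:- b3:2 b4:0 b5:- b6:2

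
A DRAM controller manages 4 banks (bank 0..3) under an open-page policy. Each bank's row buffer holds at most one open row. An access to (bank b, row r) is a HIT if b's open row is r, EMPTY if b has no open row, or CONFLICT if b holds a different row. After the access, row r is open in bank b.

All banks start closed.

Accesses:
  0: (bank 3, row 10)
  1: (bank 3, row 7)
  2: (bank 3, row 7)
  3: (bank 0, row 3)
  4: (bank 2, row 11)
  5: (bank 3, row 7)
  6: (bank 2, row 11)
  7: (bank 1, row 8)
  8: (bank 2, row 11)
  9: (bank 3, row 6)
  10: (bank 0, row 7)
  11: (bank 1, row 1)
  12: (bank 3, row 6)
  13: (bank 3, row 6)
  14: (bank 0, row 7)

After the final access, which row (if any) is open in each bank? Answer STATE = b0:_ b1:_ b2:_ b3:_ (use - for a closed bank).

0: bank 3 row 10 — prev None → EMPTY
1: bank 3 row 7 — prev 10 → CONFLICT
2: bank 3 row 7 — prev 7 → HIT
3: bank 0 row 3 — prev None → EMPTY
4: bank 2 row 11 — prev None → EMPTY
5: bank 3 row 7 — prev 7 → HIT
6: bank 2 row 11 — prev 11 → HIT
7: bank 1 row 8 — prev None → EMPTY
8: bank 2 row 11 — prev 11 → HIT
9: bank 3 row 6 — prev 7 → CONFLICT
10: bank 0 row 7 — prev 3 → CONFLICT
11: bank 1 row 1 — prev 8 → CONFLICT
12: bank 3 row 6 — prev 6 → HIT
13: bank 3 row 6 — prev 6 → HIT
14: bank 0 row 7 — prev 7 → HIT

STATE = b0:7 b1:1 b2:11 b3:6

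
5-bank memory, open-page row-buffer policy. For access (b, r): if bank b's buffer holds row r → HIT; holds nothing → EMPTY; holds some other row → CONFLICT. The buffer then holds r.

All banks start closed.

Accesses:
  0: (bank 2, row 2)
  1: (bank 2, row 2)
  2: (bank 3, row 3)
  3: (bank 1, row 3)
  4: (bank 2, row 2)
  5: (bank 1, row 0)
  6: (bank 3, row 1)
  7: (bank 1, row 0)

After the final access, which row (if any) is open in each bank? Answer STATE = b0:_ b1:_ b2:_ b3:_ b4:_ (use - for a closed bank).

STATE = b0:- b1:0 b2:2 b3:1 b4:-

0: bank 2 row 2 — prev None → EMPTY
1: bank 2 row 2 — prev 2 → HIT
2: bank 3 row 3 — prev None → EMPTY
3: bank 1 row 3 — prev None → EMPTY
4: bank 2 row 2 — prev 2 → HIT
5: bank 1 row 0 — prev 3 → CONFLICT
6: bank 3 row 1 — prev 3 → CONFLICT
7: bank 1 row 0 — prev 0 → HIT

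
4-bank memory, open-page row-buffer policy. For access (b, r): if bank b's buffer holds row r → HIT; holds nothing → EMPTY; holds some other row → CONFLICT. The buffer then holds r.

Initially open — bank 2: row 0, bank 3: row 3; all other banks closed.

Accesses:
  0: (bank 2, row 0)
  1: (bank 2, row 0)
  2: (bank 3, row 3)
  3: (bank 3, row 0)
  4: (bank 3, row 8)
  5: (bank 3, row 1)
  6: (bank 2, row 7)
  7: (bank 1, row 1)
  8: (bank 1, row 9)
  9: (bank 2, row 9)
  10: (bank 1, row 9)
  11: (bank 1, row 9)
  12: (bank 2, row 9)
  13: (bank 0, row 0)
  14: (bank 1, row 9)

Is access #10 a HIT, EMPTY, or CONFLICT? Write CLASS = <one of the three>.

CLASS = HIT

step 0: bank2 0->0 [HIT]
step 1: bank2 0->0 [HIT]
step 2: bank3 3->3 [HIT]
step 3: bank3 3->0 [CONFLICT]
step 4: bank3 0->8 [CONFLICT]
step 5: bank3 8->1 [CONFLICT]
step 6: bank2 0->7 [CONFLICT]
step 7: bank1 None->1 [EMPTY]
step 8: bank1 1->9 [CONFLICT]
step 9: bank2 7->9 [CONFLICT]
step 10: bank1 9->9 [HIT]
step 11: bank1 9->9 [HIT]
step 12: bank2 9->9 [HIT]
step 13: bank0 None->0 [EMPTY]
step 14: bank1 9->9 [HIT]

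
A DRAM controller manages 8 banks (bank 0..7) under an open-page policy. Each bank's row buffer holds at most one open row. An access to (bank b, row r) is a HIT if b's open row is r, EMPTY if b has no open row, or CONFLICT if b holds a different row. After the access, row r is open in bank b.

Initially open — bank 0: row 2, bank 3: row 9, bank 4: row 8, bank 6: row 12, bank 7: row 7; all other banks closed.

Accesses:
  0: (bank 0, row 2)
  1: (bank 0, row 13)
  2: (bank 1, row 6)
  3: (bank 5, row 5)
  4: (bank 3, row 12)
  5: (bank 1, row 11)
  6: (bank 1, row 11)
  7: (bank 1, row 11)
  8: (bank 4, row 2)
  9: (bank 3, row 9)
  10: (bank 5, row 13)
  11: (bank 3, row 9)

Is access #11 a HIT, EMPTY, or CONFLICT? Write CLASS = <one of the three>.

#0 (0,2) H  (was 2)
#1 (0,13) C  (was 2)
#2 (1,6) E
#3 (5,5) E
#4 (3,12) C  (was 9)
#5 (1,11) C  (was 6)
#6 (1,11) H  (was 11)
#7 (1,11) H  (was 11)
#8 (4,2) C  (was 8)
#9 (3,9) C  (was 12)
#10 (5,13) C  (was 5)
#11 (3,9) H  (was 9)

CLASS = HIT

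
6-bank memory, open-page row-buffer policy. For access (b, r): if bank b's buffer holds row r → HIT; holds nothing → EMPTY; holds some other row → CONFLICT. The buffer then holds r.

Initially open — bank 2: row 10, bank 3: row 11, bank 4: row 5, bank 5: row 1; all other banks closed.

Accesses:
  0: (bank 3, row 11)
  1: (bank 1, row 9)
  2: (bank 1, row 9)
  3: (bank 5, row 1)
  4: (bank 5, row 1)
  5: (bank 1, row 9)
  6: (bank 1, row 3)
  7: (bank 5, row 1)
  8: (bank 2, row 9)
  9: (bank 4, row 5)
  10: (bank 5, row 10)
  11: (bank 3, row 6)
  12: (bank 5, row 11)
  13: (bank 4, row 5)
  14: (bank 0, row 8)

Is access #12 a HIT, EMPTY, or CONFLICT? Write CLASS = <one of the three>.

CLASS = CONFLICT

0: bank 3 row 11 — prev 11 → HIT
1: bank 1 row 9 — prev None → EMPTY
2: bank 1 row 9 — prev 9 → HIT
3: bank 5 row 1 — prev 1 → HIT
4: bank 5 row 1 — prev 1 → HIT
5: bank 1 row 9 — prev 9 → HIT
6: bank 1 row 3 — prev 9 → CONFLICT
7: bank 5 row 1 — prev 1 → HIT
8: bank 2 row 9 — prev 10 → CONFLICT
9: bank 4 row 5 — prev 5 → HIT
10: bank 5 row 10 — prev 1 → CONFLICT
11: bank 3 row 6 — prev 11 → CONFLICT
12: bank 5 row 11 — prev 10 → CONFLICT
13: bank 4 row 5 — prev 5 → HIT
14: bank 0 row 8 — prev None → EMPTY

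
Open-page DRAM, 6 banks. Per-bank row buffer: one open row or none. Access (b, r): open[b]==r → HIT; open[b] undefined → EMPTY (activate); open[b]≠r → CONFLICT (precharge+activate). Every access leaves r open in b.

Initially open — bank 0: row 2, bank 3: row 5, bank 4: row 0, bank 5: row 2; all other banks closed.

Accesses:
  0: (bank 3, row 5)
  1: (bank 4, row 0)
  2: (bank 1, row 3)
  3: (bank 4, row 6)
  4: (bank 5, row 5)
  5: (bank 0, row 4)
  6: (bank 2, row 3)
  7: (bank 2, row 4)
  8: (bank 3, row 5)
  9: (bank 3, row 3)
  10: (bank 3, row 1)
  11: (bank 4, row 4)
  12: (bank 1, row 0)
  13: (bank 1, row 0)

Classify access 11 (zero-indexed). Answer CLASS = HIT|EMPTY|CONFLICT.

  [0] b3 r5: had r5 ⇒ H
  [1] b4 r0: had r0 ⇒ H
  [2] b1 r3: no row ⇒ E
  [3] b4 r6: had r0 ⇒ C
  [4] b5 r5: had r2 ⇒ C
  [5] b0 r4: had r2 ⇒ C
  [6] b2 r3: no row ⇒ E
  [7] b2 r4: had r3 ⇒ C
  [8] b3 r5: had r5 ⇒ H
  [9] b3 r3: had r5 ⇒ C
  [10] b3 r1: had r3 ⇒ C
  [11] b4 r4: had r6 ⇒ C
  [12] b1 r0: had r3 ⇒ C
  [13] b1 r0: had r0 ⇒ H

CLASS = CONFLICT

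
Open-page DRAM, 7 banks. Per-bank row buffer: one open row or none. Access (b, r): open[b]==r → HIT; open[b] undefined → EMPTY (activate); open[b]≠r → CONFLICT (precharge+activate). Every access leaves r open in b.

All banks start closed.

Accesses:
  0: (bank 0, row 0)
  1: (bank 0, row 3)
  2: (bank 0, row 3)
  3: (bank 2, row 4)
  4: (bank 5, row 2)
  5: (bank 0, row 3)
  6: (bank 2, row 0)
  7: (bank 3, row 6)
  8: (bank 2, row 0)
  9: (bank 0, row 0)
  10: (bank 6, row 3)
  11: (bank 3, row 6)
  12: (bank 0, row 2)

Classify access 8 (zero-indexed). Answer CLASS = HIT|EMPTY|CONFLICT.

CLASS = HIT

#0 (0,0) E
#1 (0,3) C  (was 0)
#2 (0,3) H  (was 3)
#3 (2,4) E
#4 (5,2) E
#5 (0,3) H  (was 3)
#6 (2,0) C  (was 4)
#7 (3,6) E
#8 (2,0) H  (was 0)
#9 (0,0) C  (was 3)
#10 (6,3) E
#11 (3,6) H  (was 6)
#12 (0,2) C  (was 0)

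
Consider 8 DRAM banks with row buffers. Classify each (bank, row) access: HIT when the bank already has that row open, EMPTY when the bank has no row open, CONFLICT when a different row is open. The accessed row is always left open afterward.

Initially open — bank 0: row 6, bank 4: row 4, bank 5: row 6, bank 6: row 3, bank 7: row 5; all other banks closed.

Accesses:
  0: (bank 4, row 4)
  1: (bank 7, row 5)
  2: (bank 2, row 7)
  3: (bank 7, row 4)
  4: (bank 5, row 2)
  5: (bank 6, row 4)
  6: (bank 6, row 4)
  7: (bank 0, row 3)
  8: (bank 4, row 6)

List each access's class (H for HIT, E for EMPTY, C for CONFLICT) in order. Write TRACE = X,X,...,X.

0: bank 4 row 4 — prev 4 → HIT
1: bank 7 row 5 — prev 5 → HIT
2: bank 2 row 7 — prev None → EMPTY
3: bank 7 row 4 — prev 5 → CONFLICT
4: bank 5 row 2 — prev 6 → CONFLICT
5: bank 6 row 4 — prev 3 → CONFLICT
6: bank 6 row 4 — prev 4 → HIT
7: bank 0 row 3 — prev 6 → CONFLICT
8: bank 4 row 6 — prev 4 → CONFLICT

TRACE = H,H,E,C,C,C,H,C,C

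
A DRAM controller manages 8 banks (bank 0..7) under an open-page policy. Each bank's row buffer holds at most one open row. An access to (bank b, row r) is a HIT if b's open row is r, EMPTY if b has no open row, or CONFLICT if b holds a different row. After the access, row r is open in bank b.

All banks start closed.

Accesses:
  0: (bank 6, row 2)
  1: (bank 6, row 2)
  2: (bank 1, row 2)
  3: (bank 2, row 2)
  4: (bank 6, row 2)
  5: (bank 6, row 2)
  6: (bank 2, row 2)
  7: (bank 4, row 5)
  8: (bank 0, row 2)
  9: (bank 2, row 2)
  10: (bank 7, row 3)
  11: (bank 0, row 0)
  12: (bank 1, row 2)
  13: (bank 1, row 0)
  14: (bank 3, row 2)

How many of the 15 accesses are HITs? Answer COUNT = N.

COUNT = 6

#0 (6,2) E
#1 (6,2) H  (was 2)
#2 (1,2) E
#3 (2,2) E
#4 (6,2) H  (was 2)
#5 (6,2) H  (was 2)
#6 (2,2) H  (was 2)
#7 (4,5) E
#8 (0,2) E
#9 (2,2) H  (was 2)
#10 (7,3) E
#11 (0,0) C  (was 2)
#12 (1,2) H  (was 2)
#13 (1,0) C  (was 2)
#14 (3,2) E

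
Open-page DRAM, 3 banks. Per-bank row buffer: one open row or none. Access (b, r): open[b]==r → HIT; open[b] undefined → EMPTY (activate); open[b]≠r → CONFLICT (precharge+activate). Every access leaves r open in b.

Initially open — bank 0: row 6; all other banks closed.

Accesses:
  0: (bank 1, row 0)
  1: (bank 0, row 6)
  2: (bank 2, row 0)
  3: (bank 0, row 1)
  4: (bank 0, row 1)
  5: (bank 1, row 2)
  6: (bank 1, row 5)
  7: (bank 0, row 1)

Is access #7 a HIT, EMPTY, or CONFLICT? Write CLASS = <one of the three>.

CLASS = HIT

step 0: bank1 None->0 [EMPTY]
step 1: bank0 6->6 [HIT]
step 2: bank2 None->0 [EMPTY]
step 3: bank0 6->1 [CONFLICT]
step 4: bank0 1->1 [HIT]
step 5: bank1 0->2 [CONFLICT]
step 6: bank1 2->5 [CONFLICT]
step 7: bank0 1->1 [HIT]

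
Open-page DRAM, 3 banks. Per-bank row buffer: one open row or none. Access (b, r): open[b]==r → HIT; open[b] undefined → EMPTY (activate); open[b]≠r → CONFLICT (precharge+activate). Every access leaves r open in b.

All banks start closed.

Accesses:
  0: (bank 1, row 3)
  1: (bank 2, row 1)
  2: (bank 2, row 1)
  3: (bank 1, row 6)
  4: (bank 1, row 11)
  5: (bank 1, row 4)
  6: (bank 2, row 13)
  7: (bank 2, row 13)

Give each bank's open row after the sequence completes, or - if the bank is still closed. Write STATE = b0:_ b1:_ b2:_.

STATE = b0:- b1:4 b2:13

#0 (1,3) E
#1 (2,1) E
#2 (2,1) H  (was 1)
#3 (1,6) C  (was 3)
#4 (1,11) C  (was 6)
#5 (1,4) C  (was 11)
#6 (2,13) C  (was 1)
#7 (2,13) H  (was 13)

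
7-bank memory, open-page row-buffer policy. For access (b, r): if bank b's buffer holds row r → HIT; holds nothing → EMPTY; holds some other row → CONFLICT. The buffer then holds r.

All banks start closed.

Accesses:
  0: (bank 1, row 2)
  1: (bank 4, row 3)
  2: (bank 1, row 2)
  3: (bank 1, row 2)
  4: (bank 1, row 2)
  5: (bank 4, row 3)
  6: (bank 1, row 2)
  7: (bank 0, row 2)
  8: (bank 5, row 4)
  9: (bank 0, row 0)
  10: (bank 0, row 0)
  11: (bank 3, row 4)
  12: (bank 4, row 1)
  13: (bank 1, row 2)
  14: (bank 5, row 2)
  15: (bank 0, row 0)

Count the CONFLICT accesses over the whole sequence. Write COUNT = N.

COUNT = 3

0: bank 1 row 2 — prev None → EMPTY
1: bank 4 row 3 — prev None → EMPTY
2: bank 1 row 2 — prev 2 → HIT
3: bank 1 row 2 — prev 2 → HIT
4: bank 1 row 2 — prev 2 → HIT
5: bank 4 row 3 — prev 3 → HIT
6: bank 1 row 2 — prev 2 → HIT
7: bank 0 row 2 — prev None → EMPTY
8: bank 5 row 4 — prev None → EMPTY
9: bank 0 row 0 — prev 2 → CONFLICT
10: bank 0 row 0 — prev 0 → HIT
11: bank 3 row 4 — prev None → EMPTY
12: bank 4 row 1 — prev 3 → CONFLICT
13: bank 1 row 2 — prev 2 → HIT
14: bank 5 row 2 — prev 4 → CONFLICT
15: bank 0 row 0 — prev 0 → HIT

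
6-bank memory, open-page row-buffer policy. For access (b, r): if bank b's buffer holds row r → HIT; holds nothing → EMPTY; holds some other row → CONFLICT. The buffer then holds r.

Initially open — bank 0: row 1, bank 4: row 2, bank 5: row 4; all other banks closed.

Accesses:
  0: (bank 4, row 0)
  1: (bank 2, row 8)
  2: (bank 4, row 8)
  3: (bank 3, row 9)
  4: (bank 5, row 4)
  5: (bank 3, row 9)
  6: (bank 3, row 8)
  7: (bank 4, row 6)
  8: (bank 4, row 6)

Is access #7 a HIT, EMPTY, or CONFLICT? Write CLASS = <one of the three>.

CLASS = CONFLICT

  [0] b4 r0: had r2 ⇒ C
  [1] b2 r8: no row ⇒ E
  [2] b4 r8: had r0 ⇒ C
  [3] b3 r9: no row ⇒ E
  [4] b5 r4: had r4 ⇒ H
  [5] b3 r9: had r9 ⇒ H
  [6] b3 r8: had r9 ⇒ C
  [7] b4 r6: had r8 ⇒ C
  [8] b4 r6: had r6 ⇒ H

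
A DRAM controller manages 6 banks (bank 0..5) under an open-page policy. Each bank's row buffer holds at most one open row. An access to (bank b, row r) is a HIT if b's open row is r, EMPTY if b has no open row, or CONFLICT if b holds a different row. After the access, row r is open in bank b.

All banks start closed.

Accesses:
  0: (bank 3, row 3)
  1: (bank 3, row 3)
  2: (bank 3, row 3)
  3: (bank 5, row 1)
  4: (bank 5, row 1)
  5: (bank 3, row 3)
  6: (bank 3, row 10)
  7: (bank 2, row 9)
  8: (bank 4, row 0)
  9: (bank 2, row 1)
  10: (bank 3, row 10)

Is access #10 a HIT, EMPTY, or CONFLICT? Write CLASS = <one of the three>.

#0 (3,3) E
#1 (3,3) H  (was 3)
#2 (3,3) H  (was 3)
#3 (5,1) E
#4 (5,1) H  (was 1)
#5 (3,3) H  (was 3)
#6 (3,10) C  (was 3)
#7 (2,9) E
#8 (4,0) E
#9 (2,1) C  (was 9)
#10 (3,10) H  (was 10)

CLASS = HIT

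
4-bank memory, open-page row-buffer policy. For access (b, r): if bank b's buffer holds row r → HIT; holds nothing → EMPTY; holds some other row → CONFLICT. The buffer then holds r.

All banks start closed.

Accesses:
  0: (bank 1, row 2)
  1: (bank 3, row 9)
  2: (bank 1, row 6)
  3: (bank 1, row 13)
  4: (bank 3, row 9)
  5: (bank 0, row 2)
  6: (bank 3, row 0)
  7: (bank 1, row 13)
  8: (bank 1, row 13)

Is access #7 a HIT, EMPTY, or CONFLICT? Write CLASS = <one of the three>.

CLASS = HIT

step 0: bank1 None->2 [EMPTY]
step 1: bank3 None->9 [EMPTY]
step 2: bank1 2->6 [CONFLICT]
step 3: bank1 6->13 [CONFLICT]
step 4: bank3 9->9 [HIT]
step 5: bank0 None->2 [EMPTY]
step 6: bank3 9->0 [CONFLICT]
step 7: bank1 13->13 [HIT]
step 8: bank1 13->13 [HIT]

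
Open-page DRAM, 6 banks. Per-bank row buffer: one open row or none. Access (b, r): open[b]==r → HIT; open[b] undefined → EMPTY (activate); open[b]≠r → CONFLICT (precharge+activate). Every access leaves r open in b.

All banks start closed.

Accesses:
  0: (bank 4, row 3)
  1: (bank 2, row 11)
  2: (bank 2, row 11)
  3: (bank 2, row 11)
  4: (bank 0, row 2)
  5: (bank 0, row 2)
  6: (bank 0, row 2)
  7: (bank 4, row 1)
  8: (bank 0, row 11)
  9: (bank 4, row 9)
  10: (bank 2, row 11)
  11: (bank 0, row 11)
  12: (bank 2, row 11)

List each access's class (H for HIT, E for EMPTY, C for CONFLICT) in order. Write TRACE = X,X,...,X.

#0 (4,3) E
#1 (2,11) E
#2 (2,11) H  (was 11)
#3 (2,11) H  (was 11)
#4 (0,2) E
#5 (0,2) H  (was 2)
#6 (0,2) H  (was 2)
#7 (4,1) C  (was 3)
#8 (0,11) C  (was 2)
#9 (4,9) C  (was 1)
#10 (2,11) H  (was 11)
#11 (0,11) H  (was 11)
#12 (2,11) H  (was 11)

TRACE = E,E,H,H,E,H,H,C,C,C,H,H,H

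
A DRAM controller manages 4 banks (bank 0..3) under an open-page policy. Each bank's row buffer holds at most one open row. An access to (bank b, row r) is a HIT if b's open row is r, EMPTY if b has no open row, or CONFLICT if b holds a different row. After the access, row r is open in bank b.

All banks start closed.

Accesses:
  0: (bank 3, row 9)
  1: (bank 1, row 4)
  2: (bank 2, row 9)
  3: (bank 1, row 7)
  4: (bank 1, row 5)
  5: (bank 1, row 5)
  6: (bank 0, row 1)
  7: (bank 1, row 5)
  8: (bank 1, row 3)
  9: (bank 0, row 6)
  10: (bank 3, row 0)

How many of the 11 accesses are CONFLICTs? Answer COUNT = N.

step 0: bank3 None->9 [EMPTY]
step 1: bank1 None->4 [EMPTY]
step 2: bank2 None->9 [EMPTY]
step 3: bank1 4->7 [CONFLICT]
step 4: bank1 7->5 [CONFLICT]
step 5: bank1 5->5 [HIT]
step 6: bank0 None->1 [EMPTY]
step 7: bank1 5->5 [HIT]
step 8: bank1 5->3 [CONFLICT]
step 9: bank0 1->6 [CONFLICT]
step 10: bank3 9->0 [CONFLICT]

COUNT = 5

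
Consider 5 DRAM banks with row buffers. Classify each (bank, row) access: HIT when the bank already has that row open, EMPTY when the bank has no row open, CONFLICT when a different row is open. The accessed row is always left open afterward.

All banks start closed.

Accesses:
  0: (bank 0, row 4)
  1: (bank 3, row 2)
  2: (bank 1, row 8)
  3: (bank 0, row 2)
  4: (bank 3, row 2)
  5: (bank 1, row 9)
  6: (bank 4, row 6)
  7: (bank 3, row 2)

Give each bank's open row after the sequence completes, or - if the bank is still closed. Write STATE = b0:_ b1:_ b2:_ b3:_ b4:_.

  [0] b0 r4: no row ⇒ E
  [1] b3 r2: no row ⇒ E
  [2] b1 r8: no row ⇒ E
  [3] b0 r2: had r4 ⇒ C
  [4] b3 r2: had r2 ⇒ H
  [5] b1 r9: had r8 ⇒ C
  [6] b4 r6: no row ⇒ E
  [7] b3 r2: had r2 ⇒ H

STATE = b0:2 b1:9 b2:- b3:2 b4:6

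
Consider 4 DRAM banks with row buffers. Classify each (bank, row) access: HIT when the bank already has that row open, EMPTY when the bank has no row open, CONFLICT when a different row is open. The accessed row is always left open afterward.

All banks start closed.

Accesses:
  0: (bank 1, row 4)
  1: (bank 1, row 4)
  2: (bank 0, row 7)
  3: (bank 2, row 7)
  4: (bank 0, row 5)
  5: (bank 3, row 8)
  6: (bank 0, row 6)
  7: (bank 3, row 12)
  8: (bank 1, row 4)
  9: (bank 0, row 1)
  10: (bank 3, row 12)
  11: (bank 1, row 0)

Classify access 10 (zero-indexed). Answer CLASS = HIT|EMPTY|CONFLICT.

CLASS = HIT

step 0: bank1 None->4 [EMPTY]
step 1: bank1 4->4 [HIT]
step 2: bank0 None->7 [EMPTY]
step 3: bank2 None->7 [EMPTY]
step 4: bank0 7->5 [CONFLICT]
step 5: bank3 None->8 [EMPTY]
step 6: bank0 5->6 [CONFLICT]
step 7: bank3 8->12 [CONFLICT]
step 8: bank1 4->4 [HIT]
step 9: bank0 6->1 [CONFLICT]
step 10: bank3 12->12 [HIT]
step 11: bank1 4->0 [CONFLICT]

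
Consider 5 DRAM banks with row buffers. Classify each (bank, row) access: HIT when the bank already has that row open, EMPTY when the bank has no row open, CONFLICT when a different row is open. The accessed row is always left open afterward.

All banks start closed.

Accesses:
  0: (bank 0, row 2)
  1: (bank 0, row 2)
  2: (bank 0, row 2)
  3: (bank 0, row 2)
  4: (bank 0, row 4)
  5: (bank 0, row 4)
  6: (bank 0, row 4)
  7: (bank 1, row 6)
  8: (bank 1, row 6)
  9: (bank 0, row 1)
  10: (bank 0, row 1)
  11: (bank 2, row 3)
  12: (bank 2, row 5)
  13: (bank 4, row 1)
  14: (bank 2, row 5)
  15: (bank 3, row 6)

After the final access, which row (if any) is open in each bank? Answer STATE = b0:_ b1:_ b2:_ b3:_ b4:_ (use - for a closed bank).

0: bank 0 row 2 — prev None → EMPTY
1: bank 0 row 2 — prev 2 → HIT
2: bank 0 row 2 — prev 2 → HIT
3: bank 0 row 2 — prev 2 → HIT
4: bank 0 row 4 — prev 2 → CONFLICT
5: bank 0 row 4 — prev 4 → HIT
6: bank 0 row 4 — prev 4 → HIT
7: bank 1 row 6 — prev None → EMPTY
8: bank 1 row 6 — prev 6 → HIT
9: bank 0 row 1 — prev 4 → CONFLICT
10: bank 0 row 1 — prev 1 → HIT
11: bank 2 row 3 — prev None → EMPTY
12: bank 2 row 5 — prev 3 → CONFLICT
13: bank 4 row 1 — prev None → EMPTY
14: bank 2 row 5 — prev 5 → HIT
15: bank 3 row 6 — prev None → EMPTY

STATE = b0:1 b1:6 b2:5 b3:6 b4:1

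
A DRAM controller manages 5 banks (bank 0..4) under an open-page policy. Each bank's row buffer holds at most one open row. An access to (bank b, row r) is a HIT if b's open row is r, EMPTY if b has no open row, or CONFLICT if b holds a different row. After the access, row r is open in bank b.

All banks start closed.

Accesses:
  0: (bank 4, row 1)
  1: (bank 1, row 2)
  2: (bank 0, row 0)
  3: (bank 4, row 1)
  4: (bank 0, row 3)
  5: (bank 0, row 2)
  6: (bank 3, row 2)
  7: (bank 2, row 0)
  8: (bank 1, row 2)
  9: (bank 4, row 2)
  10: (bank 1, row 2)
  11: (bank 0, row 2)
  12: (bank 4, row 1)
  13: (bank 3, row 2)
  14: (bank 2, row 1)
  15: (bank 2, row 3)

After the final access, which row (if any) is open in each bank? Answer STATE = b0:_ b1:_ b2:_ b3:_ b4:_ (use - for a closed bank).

step 0: bank4 None->1 [EMPTY]
step 1: bank1 None->2 [EMPTY]
step 2: bank0 None->0 [EMPTY]
step 3: bank4 1->1 [HIT]
step 4: bank0 0->3 [CONFLICT]
step 5: bank0 3->2 [CONFLICT]
step 6: bank3 None->2 [EMPTY]
step 7: bank2 None->0 [EMPTY]
step 8: bank1 2->2 [HIT]
step 9: bank4 1->2 [CONFLICT]
step 10: bank1 2->2 [HIT]
step 11: bank0 2->2 [HIT]
step 12: bank4 2->1 [CONFLICT]
step 13: bank3 2->2 [HIT]
step 14: bank2 0->1 [CONFLICT]
step 15: bank2 1->3 [CONFLICT]

STATE = b0:2 b1:2 b2:3 b3:2 b4:1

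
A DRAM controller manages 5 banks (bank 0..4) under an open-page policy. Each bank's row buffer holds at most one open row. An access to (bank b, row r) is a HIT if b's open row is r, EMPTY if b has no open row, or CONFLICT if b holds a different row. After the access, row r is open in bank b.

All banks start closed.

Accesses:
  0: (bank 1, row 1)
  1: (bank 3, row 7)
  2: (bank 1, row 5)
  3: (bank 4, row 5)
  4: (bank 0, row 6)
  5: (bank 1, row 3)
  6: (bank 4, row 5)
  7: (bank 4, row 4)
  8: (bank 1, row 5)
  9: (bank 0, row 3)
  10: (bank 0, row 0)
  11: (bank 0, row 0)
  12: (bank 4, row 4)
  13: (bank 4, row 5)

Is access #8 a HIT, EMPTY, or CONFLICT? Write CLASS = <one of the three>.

CLASS = CONFLICT

#0 (1,1) E
#1 (3,7) E
#2 (1,5) C  (was 1)
#3 (4,5) E
#4 (0,6) E
#5 (1,3) C  (was 5)
#6 (4,5) H  (was 5)
#7 (4,4) C  (was 5)
#8 (1,5) C  (was 3)
#9 (0,3) C  (was 6)
#10 (0,0) C  (was 3)
#11 (0,0) H  (was 0)
#12 (4,4) H  (was 4)
#13 (4,5) C  (was 4)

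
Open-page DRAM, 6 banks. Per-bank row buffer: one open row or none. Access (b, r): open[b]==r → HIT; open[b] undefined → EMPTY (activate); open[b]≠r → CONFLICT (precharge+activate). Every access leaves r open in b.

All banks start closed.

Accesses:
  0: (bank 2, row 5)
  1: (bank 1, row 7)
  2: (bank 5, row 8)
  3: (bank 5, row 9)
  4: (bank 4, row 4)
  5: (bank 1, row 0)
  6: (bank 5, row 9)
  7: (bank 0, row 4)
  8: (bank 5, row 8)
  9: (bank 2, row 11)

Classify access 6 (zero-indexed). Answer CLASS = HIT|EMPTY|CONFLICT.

step 0: bank2 None->5 [EMPTY]
step 1: bank1 None->7 [EMPTY]
step 2: bank5 None->8 [EMPTY]
step 3: bank5 8->9 [CONFLICT]
step 4: bank4 None->4 [EMPTY]
step 5: bank1 7->0 [CONFLICT]
step 6: bank5 9->9 [HIT]
step 7: bank0 None->4 [EMPTY]
step 8: bank5 9->8 [CONFLICT]
step 9: bank2 5->11 [CONFLICT]

CLASS = HIT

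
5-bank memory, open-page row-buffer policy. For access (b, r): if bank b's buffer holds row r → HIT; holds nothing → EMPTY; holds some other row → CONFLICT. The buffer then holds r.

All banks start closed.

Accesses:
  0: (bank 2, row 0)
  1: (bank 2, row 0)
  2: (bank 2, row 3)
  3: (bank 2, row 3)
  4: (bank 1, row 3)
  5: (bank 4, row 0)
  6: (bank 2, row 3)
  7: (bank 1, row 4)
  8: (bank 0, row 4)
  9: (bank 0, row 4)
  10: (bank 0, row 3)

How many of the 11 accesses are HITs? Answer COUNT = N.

COUNT = 4

#0 (2,0) E
#1 (2,0) H  (was 0)
#2 (2,3) C  (was 0)
#3 (2,3) H  (was 3)
#4 (1,3) E
#5 (4,0) E
#6 (2,3) H  (was 3)
#7 (1,4) C  (was 3)
#8 (0,4) E
#9 (0,4) H  (was 4)
#10 (0,3) C  (was 4)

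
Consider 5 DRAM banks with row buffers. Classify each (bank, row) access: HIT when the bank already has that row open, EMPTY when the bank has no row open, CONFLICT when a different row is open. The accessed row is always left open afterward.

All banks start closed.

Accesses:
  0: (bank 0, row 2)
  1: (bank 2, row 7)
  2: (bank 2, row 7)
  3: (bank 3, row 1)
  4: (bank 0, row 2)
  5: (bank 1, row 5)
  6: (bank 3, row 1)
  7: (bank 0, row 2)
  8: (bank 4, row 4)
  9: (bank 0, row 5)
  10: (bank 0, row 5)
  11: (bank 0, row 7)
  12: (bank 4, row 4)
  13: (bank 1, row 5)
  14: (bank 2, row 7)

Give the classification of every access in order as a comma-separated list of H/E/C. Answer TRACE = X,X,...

#0 (0,2) E
#1 (2,7) E
#2 (2,7) H  (was 7)
#3 (3,1) E
#4 (0,2) H  (was 2)
#5 (1,5) E
#6 (3,1) H  (was 1)
#7 (0,2) H  (was 2)
#8 (4,4) E
#9 (0,5) C  (was 2)
#10 (0,5) H  (was 5)
#11 (0,7) C  (was 5)
#12 (4,4) H  (was 4)
#13 (1,5) H  (was 5)
#14 (2,7) H  (was 7)

TRACE = E,E,H,E,H,E,H,H,E,C,H,C,H,H,H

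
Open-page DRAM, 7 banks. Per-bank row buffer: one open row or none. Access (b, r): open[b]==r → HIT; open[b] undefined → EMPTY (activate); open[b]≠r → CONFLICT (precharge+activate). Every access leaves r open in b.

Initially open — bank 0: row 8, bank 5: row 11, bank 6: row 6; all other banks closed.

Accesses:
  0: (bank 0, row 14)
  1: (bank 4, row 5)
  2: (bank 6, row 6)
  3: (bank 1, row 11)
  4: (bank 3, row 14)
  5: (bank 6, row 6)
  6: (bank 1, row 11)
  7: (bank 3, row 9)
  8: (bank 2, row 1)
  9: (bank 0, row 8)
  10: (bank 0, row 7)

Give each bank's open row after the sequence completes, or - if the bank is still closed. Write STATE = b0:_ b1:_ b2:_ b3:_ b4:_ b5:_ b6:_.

#0 (0,14) C  (was 8)
#1 (4,5) E
#2 (6,6) H  (was 6)
#3 (1,11) E
#4 (3,14) E
#5 (6,6) H  (was 6)
#6 (1,11) H  (was 11)
#7 (3,9) C  (was 14)
#8 (2,1) E
#9 (0,8) C  (was 14)
#10 (0,7) C  (was 8)

STATE = b0:7 b1:11 b2:1 b3:9 b4:5 b5:11 b6:6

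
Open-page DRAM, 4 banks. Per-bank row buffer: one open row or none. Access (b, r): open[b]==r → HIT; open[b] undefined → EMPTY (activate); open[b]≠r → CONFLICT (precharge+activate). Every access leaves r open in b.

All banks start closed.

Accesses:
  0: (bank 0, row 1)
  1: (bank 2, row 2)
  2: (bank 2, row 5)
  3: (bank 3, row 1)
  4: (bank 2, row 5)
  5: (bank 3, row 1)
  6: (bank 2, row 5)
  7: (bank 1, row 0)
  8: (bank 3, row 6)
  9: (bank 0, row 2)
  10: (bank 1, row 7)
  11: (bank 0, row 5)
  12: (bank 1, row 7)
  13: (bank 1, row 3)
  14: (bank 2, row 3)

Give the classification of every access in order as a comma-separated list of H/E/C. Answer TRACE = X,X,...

TRACE = E,E,C,E,H,H,H,E,C,C,C,C,H,C,C

#0 (0,1) E
#1 (2,2) E
#2 (2,5) C  (was 2)
#3 (3,1) E
#4 (2,5) H  (was 5)
#5 (3,1) H  (was 1)
#6 (2,5) H  (was 5)
#7 (1,0) E
#8 (3,6) C  (was 1)
#9 (0,2) C  (was 1)
#10 (1,7) C  (was 0)
#11 (0,5) C  (was 2)
#12 (1,7) H  (was 7)
#13 (1,3) C  (was 7)
#14 (2,3) C  (was 5)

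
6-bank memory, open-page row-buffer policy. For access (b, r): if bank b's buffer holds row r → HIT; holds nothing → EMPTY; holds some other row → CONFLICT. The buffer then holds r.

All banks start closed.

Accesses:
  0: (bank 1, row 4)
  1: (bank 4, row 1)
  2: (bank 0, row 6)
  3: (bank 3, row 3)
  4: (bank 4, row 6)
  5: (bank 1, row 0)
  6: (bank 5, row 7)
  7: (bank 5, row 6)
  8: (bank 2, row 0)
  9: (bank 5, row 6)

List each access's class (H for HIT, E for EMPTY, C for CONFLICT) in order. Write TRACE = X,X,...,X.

TRACE = E,E,E,E,C,C,E,C,E,H

  [0] b1 r4: no row ⇒ E
  [1] b4 r1: no row ⇒ E
  [2] b0 r6: no row ⇒ E
  [3] b3 r3: no row ⇒ E
  [4] b4 r6: had r1 ⇒ C
  [5] b1 r0: had r4 ⇒ C
  [6] b5 r7: no row ⇒ E
  [7] b5 r6: had r7 ⇒ C
  [8] b2 r0: no row ⇒ E
  [9] b5 r6: had r6 ⇒ H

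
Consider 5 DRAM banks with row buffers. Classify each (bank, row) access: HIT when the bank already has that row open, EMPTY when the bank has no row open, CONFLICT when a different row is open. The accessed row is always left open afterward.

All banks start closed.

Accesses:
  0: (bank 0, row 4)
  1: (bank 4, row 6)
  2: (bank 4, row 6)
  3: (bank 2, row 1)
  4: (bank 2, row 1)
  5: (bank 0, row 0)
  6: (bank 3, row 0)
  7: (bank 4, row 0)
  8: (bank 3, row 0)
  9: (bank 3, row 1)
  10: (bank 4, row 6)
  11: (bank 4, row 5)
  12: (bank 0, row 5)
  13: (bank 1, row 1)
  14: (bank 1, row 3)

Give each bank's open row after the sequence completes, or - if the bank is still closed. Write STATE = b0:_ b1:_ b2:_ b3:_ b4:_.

STATE = b0:5 b1:3 b2:1 b3:1 b4:5

0: bank 0 row 4 — prev None → EMPTY
1: bank 4 row 6 — prev None → EMPTY
2: bank 4 row 6 — prev 6 → HIT
3: bank 2 row 1 — prev None → EMPTY
4: bank 2 row 1 — prev 1 → HIT
5: bank 0 row 0 — prev 4 → CONFLICT
6: bank 3 row 0 — prev None → EMPTY
7: bank 4 row 0 — prev 6 → CONFLICT
8: bank 3 row 0 — prev 0 → HIT
9: bank 3 row 1 — prev 0 → CONFLICT
10: bank 4 row 6 — prev 0 → CONFLICT
11: bank 4 row 5 — prev 6 → CONFLICT
12: bank 0 row 5 — prev 0 → CONFLICT
13: bank 1 row 1 — prev None → EMPTY
14: bank 1 row 3 — prev 1 → CONFLICT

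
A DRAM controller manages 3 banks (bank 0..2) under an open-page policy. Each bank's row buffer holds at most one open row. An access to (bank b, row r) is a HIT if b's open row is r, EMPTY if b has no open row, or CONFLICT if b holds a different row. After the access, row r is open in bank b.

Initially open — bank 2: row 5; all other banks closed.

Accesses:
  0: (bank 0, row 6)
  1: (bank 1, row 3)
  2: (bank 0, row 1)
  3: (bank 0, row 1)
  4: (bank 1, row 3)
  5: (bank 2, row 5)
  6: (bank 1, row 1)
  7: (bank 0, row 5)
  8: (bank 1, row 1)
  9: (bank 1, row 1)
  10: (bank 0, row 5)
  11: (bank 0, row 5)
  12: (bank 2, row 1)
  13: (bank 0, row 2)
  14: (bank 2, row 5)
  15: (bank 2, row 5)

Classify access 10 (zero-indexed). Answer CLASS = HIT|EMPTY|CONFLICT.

  [0] b0 r6: no row ⇒ E
  [1] b1 r3: no row ⇒ E
  [2] b0 r1: had r6 ⇒ C
  [3] b0 r1: had r1 ⇒ H
  [4] b1 r3: had r3 ⇒ H
  [5] b2 r5: had r5 ⇒ H
  [6] b1 r1: had r3 ⇒ C
  [7] b0 r5: had r1 ⇒ C
  [8] b1 r1: had r1 ⇒ H
  [9] b1 r1: had r1 ⇒ H
  [10] b0 r5: had r5 ⇒ H
  [11] b0 r5: had r5 ⇒ H
  [12] b2 r1: had r5 ⇒ C
  [13] b0 r2: had r5 ⇒ C
  [14] b2 r5: had r1 ⇒ C
  [15] b2 r5: had r5 ⇒ H

CLASS = HIT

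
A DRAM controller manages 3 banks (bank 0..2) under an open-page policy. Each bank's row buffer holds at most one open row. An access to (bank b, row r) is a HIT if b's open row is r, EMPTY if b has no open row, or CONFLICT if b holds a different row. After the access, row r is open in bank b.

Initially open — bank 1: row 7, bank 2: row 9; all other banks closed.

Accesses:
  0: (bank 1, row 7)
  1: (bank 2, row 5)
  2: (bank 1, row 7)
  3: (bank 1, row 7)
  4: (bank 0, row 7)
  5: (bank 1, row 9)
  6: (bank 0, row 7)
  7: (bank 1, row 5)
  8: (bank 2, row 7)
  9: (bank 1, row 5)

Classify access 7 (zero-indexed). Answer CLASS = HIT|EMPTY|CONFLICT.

CLASS = CONFLICT

  [0] b1 r7: had r7 ⇒ H
  [1] b2 r5: had r9 ⇒ C
  [2] b1 r7: had r7 ⇒ H
  [3] b1 r7: had r7 ⇒ H
  [4] b0 r7: no row ⇒ E
  [5] b1 r9: had r7 ⇒ C
  [6] b0 r7: had r7 ⇒ H
  [7] b1 r5: had r9 ⇒ C
  [8] b2 r7: had r5 ⇒ C
  [9] b1 r5: had r5 ⇒ H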